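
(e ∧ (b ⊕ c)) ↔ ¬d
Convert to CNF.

(¬e ∨ ¬b ∨ c ∨ ¬d) ∧ (¬e ∨ ¬c ∨ b ∨ ¬d) ∧ (d ∨ e) ∧ (d ∨ b ∨ c) ∧ (d ∨ ¬b ∨ ¬c)

(e ∧ (b ⊕ c)) ↔ ¬d
≡ ((e ∧ (b ⊕ c)) → ¬d) ∧ (¬d → (e ∧ (b ⊕ c)))   [eliminate ↔]
≡ (¬(e ∧ (b ⊕ c)) ∨ ¬d) ∧ (¬d → (e ∧ (b ⊕ c)))   [eliminate →]
≡ (¬(e ∧ (b ∨ c) ∧ ¬(b ∧ c)) ∨ ¬d) ∧ (¬d → (e ∧ (b ⊕ c)))   [expand ⊕]
≡ (¬(e ∧ (b ∨ c) ∧ ¬(b ∧ c)) ∨ ¬d) ∧ (¬¬d ∨ (e ∧ (b ⊕ c)))   [eliminate →]
≡ (¬(e ∧ (b ∨ c) ∧ ¬(b ∧ c)) ∨ ¬d) ∧ (¬¬d ∨ (e ∧ (b ∨ c) ∧ ¬(b ∧ c)))   [expand ⊕]
≡ (¬e ∨ ¬(b ∨ c) ∨ ¬¬(b ∧ c) ∨ ¬d) ∧ (¬¬d ∨ (e ∧ (b ∨ c) ∧ ¬(b ∧ c)))   [De Morgan]
≡ (¬e ∨ (¬b ∧ ¬c) ∨ ¬¬(b ∧ c) ∨ ¬d) ∧ (¬¬d ∨ (e ∧ (b ∨ c) ∧ ¬(b ∧ c)))   [De Morgan]
≡ (¬e ∨ (¬b ∧ ¬c) ∨ (b ∧ c) ∨ ¬d) ∧ (¬¬d ∨ (e ∧ (b ∨ c) ∧ ¬(b ∧ c)))   [double negation]
≡ (¬e ∨ (¬b ∧ ¬c) ∨ (b ∧ c) ∨ ¬d) ∧ (d ∨ (e ∧ (b ∨ c) ∧ ¬(b ∧ c)))   [double negation]
≡ (¬e ∨ (¬b ∧ ¬c) ∨ (b ∧ c) ∨ ¬d) ∧ (d ∨ (e ∧ (b ∨ c) ∧ (¬b ∨ ¬c)))   [De Morgan]
≡ (¬e ∨ ¬b ∨ b ∨ ¬d) ∧ (¬e ∨ ¬b ∨ c ∨ ¬d) ∧ (¬e ∨ ¬c ∨ b ∨ ¬d) ∧ (¬e ∨ ¬c ∨ c ∨ ¬d) ∧ (d ∨ e) ∧ (d ∨ b ∨ c) ∧ (d ∨ ¬b ∨ ¬c)   [distribute ∨ over ∧]
≡ (¬e ∨ ¬b ∨ c ∨ ¬d) ∧ (¬e ∨ ¬c ∨ b ∨ ¬d) ∧ (d ∨ e) ∧ (d ∨ b ∨ c) ∧ (d ∨ ¬b ∨ ¬c)   [simplify]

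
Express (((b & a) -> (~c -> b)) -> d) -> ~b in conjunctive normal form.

(((b & a) -> (~c -> b)) -> d) -> ~b
= ~(((b & a) -> (~c -> b)) -> d) | ~b   [eliminate ->]
= ~(~((b & a) -> (~c -> b)) | d) | ~b   [eliminate ->]
= ~(~(~(b & a) | (~c -> b)) | d) | ~b   [eliminate ->]
= ~(~(~(b & a) | ~~c | b) | d) | ~b   [eliminate ->]
= (~~(~(b & a) | ~~c | b) & ~d) | ~b   [De Morgan]
= ((~(b & a) | ~~c | b) & ~d) | ~b   [double negation]
= ((~b | ~a | ~~c | b) & ~d) | ~b   [De Morgan]
= ((~b | ~a | c | b) & ~d) | ~b   [double negation]
= (~b | ~a | c | b | ~b) & (~d | ~b)   [distribute | over &]
= ~d | ~b   [simplify]

~d | ~b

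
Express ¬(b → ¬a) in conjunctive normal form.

b ∧ a

¬(b → ¬a)
≡ ¬(¬b ∨ ¬a)   (eliminate →)
≡ ¬¬b ∧ ¬¬a   (De Morgan)
≡ b ∧ ¬¬a   (double negation)
≡ b ∧ a   (double negation)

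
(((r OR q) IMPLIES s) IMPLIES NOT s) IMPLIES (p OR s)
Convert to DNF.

(((r OR q) IMPLIES s) IMPLIES NOT s) IMPLIES (p OR s)
≡ NOT (((r OR q) IMPLIES s) IMPLIES NOT s) OR p OR s   (eliminate IMPLIES)
≡ NOT (NOT ((r OR q) IMPLIES s) OR NOT s) OR p OR s   (eliminate IMPLIES)
≡ NOT (NOT (NOT (r OR q) OR s) OR NOT s) OR p OR s   (eliminate IMPLIES)
≡ (NOT NOT (NOT (r OR q) OR s) AND NOT NOT s) OR p OR s   (De Morgan)
≡ ((NOT (r OR q) OR s) AND NOT NOT s) OR p OR s   (double negation)
≡ (((NOT r AND NOT q) OR s) AND NOT NOT s) OR p OR s   (De Morgan)
≡ (((NOT r AND NOT q) OR s) AND s) OR p OR s   (double negation)
≡ (NOT r AND NOT q AND s) OR (s AND s) OR p OR s   (distribute AND over OR)
≡ s OR p   (simplify)

s OR p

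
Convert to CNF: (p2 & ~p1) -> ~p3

(p2 & ~p1) -> ~p3
≡ ~(p2 & ~p1) | ~p3   — eliminate ->
≡ ~p2 | ~~p1 | ~p3   — De Morgan
≡ ~p2 | p1 | ~p3   — double negation

~p2 | p1 | ~p3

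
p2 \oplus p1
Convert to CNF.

p2 \oplus p1
= (p2 \lor p1) \land \lnot (p2 \land p1)   [expand \oplus]
= (p2 \lor p1) \land (\lnot p2 \lor \lnot p1)   [De Morgan]

(p2 \lor p1) \land (\lnot p2 \lor \lnot p1)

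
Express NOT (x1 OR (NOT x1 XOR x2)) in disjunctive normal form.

NOT (x1 OR (NOT x1 XOR x2))
≡ NOT (x1 OR (NOT x1 AND NOT x2) OR (NOT NOT x1 AND x2))
≡ NOT x1 AND NOT (NOT x1 AND NOT x2) AND NOT (NOT NOT x1 AND x2)
≡ NOT x1 AND (NOT NOT x1 OR NOT NOT x2) AND NOT (NOT NOT x1 AND x2)
≡ NOT x1 AND (x1 OR NOT NOT x2) AND NOT (NOT NOT x1 AND x2)
≡ NOT x1 AND (x1 OR x2) AND NOT (NOT NOT x1 AND x2)
≡ NOT x1 AND (x1 OR x2) AND (NOT NOT NOT x1 OR NOT x2)
≡ NOT x1 AND (x1 OR x2) AND (NOT x1 OR NOT x2)
≡ (NOT x1 AND x1 AND NOT x1) OR (NOT x1 AND x1 AND NOT x2) OR (NOT x1 AND x2 AND NOT x1) OR (NOT x1 AND x2 AND NOT x2)
≡ NOT x1 AND x2

NOT x1 AND x2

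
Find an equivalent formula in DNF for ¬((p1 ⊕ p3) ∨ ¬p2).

¬((p1 ⊕ p3) ∨ ¬p2)
= ¬(p1 ∧ ¬p3 ∨ ¬p1 ∧ p3 ∨ ¬p2)   (expand ⊕)
= ¬(p1 ∧ ¬p3) ∧ ¬(¬p1 ∧ p3) ∧ ¬¬p2   (De Morgan)
= (¬p1 ∨ ¬¬p3) ∧ ¬(¬p1 ∧ p3) ∧ ¬¬p2   (De Morgan)
= (¬p1 ∨ p3) ∧ ¬(¬p1 ∧ p3) ∧ ¬¬p2   (double negation)
= (¬p1 ∨ p3) ∧ (¬¬p1 ∨ ¬p3) ∧ ¬¬p2   (De Morgan)
= (¬p1 ∨ p3) ∧ (p1 ∨ ¬p3) ∧ ¬¬p2   (double negation)
= (¬p1 ∨ p3) ∧ (p1 ∨ ¬p3) ∧ p2   (double negation)
= ¬p1 ∧ p1 ∧ p2 ∨ ¬p1 ∧ ¬p3 ∧ p2 ∨ p3 ∧ p1 ∧ p2 ∨ p3 ∧ ¬p3 ∧ p2   (distribute ∧ over ∨)
= ¬p1 ∧ ¬p3 ∧ p2 ∨ p3 ∧ p1 ∧ p2   (simplify)

¬p1 ∧ ¬p3 ∧ p2 ∨ p3 ∧ p1 ∧ p2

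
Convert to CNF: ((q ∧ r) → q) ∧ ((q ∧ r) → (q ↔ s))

¬q ∨ ¬r ∨ s

((q ∧ r) → q) ∧ ((q ∧ r) → (q ↔ s))
= (¬(q ∧ r) ∨ q) ∧ ((q ∧ r) → (q ↔ s))   — eliminate →
= (¬(q ∧ r) ∨ q) ∧ (¬(q ∧ r) ∨ (q ↔ s))   — eliminate →
= (¬(q ∧ r) ∨ q) ∧ (¬(q ∧ r) ∨ ((q → s) ∧ (s → q)))   — eliminate ↔
= (¬(q ∧ r) ∨ q) ∧ (¬(q ∧ r) ∨ ((¬q ∨ s) ∧ (s → q)))   — eliminate →
= (¬(q ∧ r) ∨ q) ∧ (¬(q ∧ r) ∨ ((¬q ∨ s) ∧ (¬s ∨ q)))   — eliminate →
= (¬q ∨ ¬r ∨ q) ∧ (¬(q ∧ r) ∨ ((¬q ∨ s) ∧ (¬s ∨ q)))   — De Morgan
= (¬q ∨ ¬r ∨ q) ∧ (¬q ∨ ¬r ∨ ((¬q ∨ s) ∧ (¬s ∨ q)))   — De Morgan
= (¬q ∨ ¬r ∨ q) ∧ (¬q ∨ ¬r ∨ ¬q ∨ s) ∧ (¬q ∨ ¬r ∨ ¬s ∨ q)   — distribute ∨ over ∧
= ¬q ∨ ¬r ∨ s   — simplify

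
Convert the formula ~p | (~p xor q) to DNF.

~p | (~p xor q)
⇔ ~p | (~p & ~q) | (~~p & q)   — expand xor
⇔ ~p | (~p & ~q) | (p & q)   — double negation
⇔ ~p | (p & q)   — simplify

~p | (p & q)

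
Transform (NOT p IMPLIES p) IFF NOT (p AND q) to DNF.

NOT q AND p

(NOT p IMPLIES p) IFF NOT (p AND q)
= ((NOT p IMPLIES p) IMPLIES NOT (p AND q)) AND (NOT (p AND q) IMPLIES (NOT p IMPLIES p))   — eliminate IFF
= (NOT (NOT p IMPLIES p) OR NOT (p AND q)) AND (NOT (p AND q) IMPLIES (NOT p IMPLIES p))   — eliminate IMPLIES
= (NOT (NOT NOT p OR p) OR NOT (p AND q)) AND (NOT (p AND q) IMPLIES (NOT p IMPLIES p))   — eliminate IMPLIES
= (NOT (NOT NOT p OR p) OR NOT (p AND q)) AND (NOT NOT (p AND q) OR (NOT p IMPLIES p))   — eliminate IMPLIES
= (NOT (NOT NOT p OR p) OR NOT (p AND q)) AND (NOT NOT (p AND q) OR NOT NOT p OR p)   — eliminate IMPLIES
= ((NOT NOT NOT p AND NOT p) OR NOT (p AND q)) AND (NOT NOT (p AND q) OR NOT NOT p OR p)   — De Morgan
= ((NOT p AND NOT p) OR NOT (p AND q)) AND (NOT NOT (p AND q) OR NOT NOT p OR p)   — double negation
= ((NOT p AND NOT p) OR NOT p OR NOT q) AND (NOT NOT (p AND q) OR NOT NOT p OR p)   — De Morgan
= ((NOT p AND NOT p) OR NOT p OR NOT q) AND ((p AND q) OR NOT NOT p OR p)   — double negation
= ((NOT p AND NOT p) OR NOT p OR NOT q) AND ((p AND q) OR p OR p)   — double negation
= (NOT p AND NOT p AND p AND q) OR (NOT p AND NOT p AND p) OR (NOT p AND NOT p AND p) OR (NOT p AND p AND q) OR (NOT p AND p) OR (NOT p AND p) OR (NOT q AND p AND q) OR (NOT q AND p) OR (NOT q AND p)   — distribute AND over OR
= NOT q AND p   — simplify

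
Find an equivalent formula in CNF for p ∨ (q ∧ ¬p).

p ∨ (q ∧ ¬p)
= (p ∨ q) ∧ (p ∨ ¬p)
= p ∨ q

p ∨ q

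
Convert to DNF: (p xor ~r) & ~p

(p xor ~r) & ~p
= ((p & ~~r) | (~p & ~r)) & ~p   (expand xor)
= ((p & r) | (~p & ~r)) & ~p   (double negation)
= (p & r & ~p) | (~p & ~r & ~p)   (distribute & over |)
= ~p & ~r   (simplify)

~p & ~r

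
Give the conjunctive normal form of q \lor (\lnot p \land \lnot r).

(q \lor \lnot p) \land (q \lor \lnot r)

q \lor (\lnot p \land \lnot r)
⇔ (q \lor \lnot p) \land (q \lor \lnot r)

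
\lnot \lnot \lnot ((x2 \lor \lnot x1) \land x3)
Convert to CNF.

\lnot \lnot \lnot ((x2 \lor \lnot x1) \land x3)
= \lnot ((x2 \lor \lnot x1) \land x3)   — double negation
= \lnot (x2 \lor \lnot x1) \lor \lnot x3   — De Morgan
= (\lnot x2 \land \lnot \lnot x1) \lor \lnot x3   — De Morgan
= (\lnot x2 \land x1) \lor \lnot x3   — double negation
= (\lnot x2 \lor \lnot x3) \land (x1 \lor \lnot x3)   — distribute \lor over \land

(\lnot x2 \lor \lnot x3) \land (x1 \lor \lnot x3)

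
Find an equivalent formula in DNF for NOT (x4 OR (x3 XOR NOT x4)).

NOT x4 AND x3

NOT (x4 OR (x3 XOR NOT x4))
≡ NOT (x4 OR (x3 AND NOT NOT x4) OR (NOT x3 AND NOT x4))
≡ NOT x4 AND NOT (x3 AND NOT NOT x4) AND NOT (NOT x3 AND NOT x4)
≡ NOT x4 AND (NOT x3 OR NOT NOT NOT x4) AND NOT (NOT x3 AND NOT x4)
≡ NOT x4 AND (NOT x3 OR NOT x4) AND NOT (NOT x3 AND NOT x4)
≡ NOT x4 AND (NOT x3 OR NOT x4) AND (NOT NOT x3 OR NOT NOT x4)
≡ NOT x4 AND (NOT x3 OR NOT x4) AND (x3 OR NOT NOT x4)
≡ NOT x4 AND (NOT x3 OR NOT x4) AND (x3 OR x4)
≡ (NOT x4 AND NOT x3 AND x3) OR (NOT x4 AND NOT x3 AND x4) OR (NOT x4 AND NOT x4 AND x3) OR (NOT x4 AND NOT x4 AND x4)
≡ NOT x4 AND x3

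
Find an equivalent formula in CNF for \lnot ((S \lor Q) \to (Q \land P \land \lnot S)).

\lnot ((S \lor Q) \to (Q \land P \land \lnot S))
= \lnot (\lnot (S \lor Q) \lor (Q \land P \land \lnot S))
= \lnot \lnot (S \lor Q) \land \lnot (Q \land P \land \lnot S)
= (S \lor Q) \land \lnot (Q \land P \land \lnot S)
= (S \lor Q) \land (\lnot Q \lor \lnot P \lor \lnot \lnot S)
= (S \lor Q) \land (\lnot Q \lor \lnot P \lor S)

(S \lor Q) \land (\lnot Q \lor \lnot P \lor S)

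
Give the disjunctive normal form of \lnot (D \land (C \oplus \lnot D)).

\lnot (D \land (C \oplus \lnot D))
⇔ \lnot (D \land ((C \land \lnot \lnot D) \lor (\lnot C \land \lnot D)))   (expand \oplus)
⇔ \lnot D \lor \lnot ((C \land \lnot \lnot D) \lor (\lnot C \land \lnot D))   (De Morgan)
⇔ \lnot D \lor (\lnot (C \land \lnot \lnot D) \land \lnot (\lnot C \land \lnot D))   (De Morgan)
⇔ \lnot D \lor ((\lnot C \lor \lnot \lnot \lnot D) \land \lnot (\lnot C \land \lnot D))   (De Morgan)
⇔ \lnot D \lor ((\lnot C \lor \lnot D) \land \lnot (\lnot C \land \lnot D))   (double negation)
⇔ \lnot D \lor ((\lnot C \lor \lnot D) \land (\lnot \lnot C \lor \lnot \lnot D))   (De Morgan)
⇔ \lnot D \lor ((\lnot C \lor \lnot D) \land (C \lor \lnot \lnot D))   (double negation)
⇔ \lnot D \lor ((\lnot C \lor \lnot D) \land (C \lor D))   (double negation)
⇔ \lnot D \lor (\lnot C \land C) \lor (\lnot C \land D) \lor (\lnot D \land C) \lor (\lnot D \land D)   (distribute \land over \lor)
⇔ \lnot D \lor (\lnot C \land D)   (simplify)

\lnot D \lor (\lnot C \land D)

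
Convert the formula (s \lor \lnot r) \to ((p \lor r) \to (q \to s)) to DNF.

(s \lor \lnot r) \to ((p \lor r) \to (q \to s))
≡ \lnot (s \lor \lnot r) \lor ((p \lor r) \to (q \to s))   (eliminate \to)
≡ \lnot (s \lor \lnot r) \lor \lnot (p \lor r) \lor (q \to s)   (eliminate \to)
≡ \lnot (s \lor \lnot r) \lor \lnot (p \lor r) \lor \lnot q \lor s   (eliminate \to)
≡ (\lnot s \land \lnot \lnot r) \lor \lnot (p \lor r) \lor \lnot q \lor s   (De Morgan)
≡ (\lnot s \land r) \lor \lnot (p \lor r) \lor \lnot q \lor s   (double negation)
≡ (\lnot s \land r) \lor (\lnot p \land \lnot r) \lor \lnot q \lor s   (De Morgan)

(\lnot s \land r) \lor (\lnot p \land \lnot r) \lor \lnot q \lor s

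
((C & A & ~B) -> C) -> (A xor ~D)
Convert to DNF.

((C & A & ~B) -> C) -> (A xor ~D)
≡ ~((C & A & ~B) -> C) | (A xor ~D)   (eliminate ->)
≡ ~(~(C & A & ~B) | C) | (A xor ~D)   (eliminate ->)
≡ ~(~(C & A & ~B) | C) | (A & ~~D) | (~A & ~D)   (expand xor)
≡ (~~(C & A & ~B) & ~C) | (A & ~~D) | (~A & ~D)   (De Morgan)
≡ (C & A & ~B & ~C) | (A & ~~D) | (~A & ~D)   (double negation)
≡ (C & A & ~B & ~C) | (A & D) | (~A & ~D)   (double negation)
≡ (A & D) | (~A & ~D)   (simplify)

(A & D) | (~A & ~D)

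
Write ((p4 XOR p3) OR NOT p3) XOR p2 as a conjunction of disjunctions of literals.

((p4 XOR p3) OR NOT p3) XOR p2
= ((p4 XOR p3) OR NOT p3 OR p2) AND NOT (((p4 XOR p3) OR NOT p3) AND p2)   [expand XOR]
= (((p4 OR p3) AND NOT (p4 AND p3)) OR NOT p3 OR p2) AND NOT (((p4 XOR p3) OR NOT p3) AND p2)   [expand XOR]
= (((p4 OR p3) AND NOT (p4 AND p3)) OR NOT p3 OR p2) AND NOT ((((p4 OR p3) AND NOT (p4 AND p3)) OR NOT p3) AND p2)   [expand XOR]
= (((p4 OR p3) AND (NOT p4 OR NOT p3)) OR NOT p3 OR p2) AND NOT ((((p4 OR p3) AND NOT (p4 AND p3)) OR NOT p3) AND p2)   [De Morgan]
= (((p4 OR p3) AND (NOT p4 OR NOT p3)) OR NOT p3 OR p2) AND (NOT (((p4 OR p3) AND NOT (p4 AND p3)) OR NOT p3) OR NOT p2)   [De Morgan]
= (((p4 OR p3) AND (NOT p4 OR NOT p3)) OR NOT p3 OR p2) AND ((NOT ((p4 OR p3) AND NOT (p4 AND p3)) AND NOT NOT p3) OR NOT p2)   [De Morgan]
= (((p4 OR p3) AND (NOT p4 OR NOT p3)) OR NOT p3 OR p2) AND (((NOT (p4 OR p3) OR NOT NOT (p4 AND p3)) AND NOT NOT p3) OR NOT p2)   [De Morgan]
= (((p4 OR p3) AND (NOT p4 OR NOT p3)) OR NOT p3 OR p2) AND ((((NOT p4 AND NOT p3) OR NOT NOT (p4 AND p3)) AND NOT NOT p3) OR NOT p2)   [De Morgan]
= (((p4 OR p3) AND (NOT p4 OR NOT p3)) OR NOT p3 OR p2) AND ((((NOT p4 AND NOT p3) OR (p4 AND p3)) AND NOT NOT p3) OR NOT p2)   [double negation]
= (((p4 OR p3) AND (NOT p4 OR NOT p3)) OR NOT p3 OR p2) AND ((((NOT p4 AND NOT p3) OR (p4 AND p3)) AND p3) OR NOT p2)   [double negation]
= (p4 OR p3 OR NOT p3 OR p2) AND (NOT p4 OR NOT p3 OR NOT p3 OR p2) AND (NOT p4 OR p4 OR NOT p2) AND (NOT p4 OR p3 OR NOT p2) AND (NOT p3 OR p4 OR NOT p2) AND (NOT p3 OR p3 OR NOT p2) AND (p3 OR NOT p2)   [distribute OR over AND]
= (NOT p4 OR NOT p3 OR p2) AND (NOT p3 OR p4 OR NOT p2) AND (p3 OR NOT p2)   [simplify]

(NOT p4 OR NOT p3 OR p2) AND (NOT p3 OR p4 OR NOT p2) AND (p3 OR NOT p2)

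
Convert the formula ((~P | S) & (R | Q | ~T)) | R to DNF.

((~P | S) & (R | Q | ~T)) | R
= (~P & R) | (~P & Q) | (~P & ~T) | (S & R) | (S & Q) | (S & ~T) | R
= (~P & Q) | (~P & ~T) | (S & Q) | (S & ~T) | R

(~P & Q) | (~P & ~T) | (S & Q) | (S & ~T) | R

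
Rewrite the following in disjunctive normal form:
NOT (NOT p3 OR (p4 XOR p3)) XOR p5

NOT (NOT p3 OR (p4 XOR p3)) XOR p5
= (NOT (NOT p3 OR (p4 XOR p3)) AND NOT p5) OR (NOT NOT (NOT p3 OR (p4 XOR p3)) AND p5)   [expand XOR]
= (NOT (NOT p3 OR (p4 AND NOT p3) OR (NOT p4 AND p3)) AND NOT p5) OR (NOT NOT (NOT p3 OR (p4 XOR p3)) AND p5)   [expand XOR]
= (NOT (NOT p3 OR (p4 AND NOT p3) OR (NOT p4 AND p3)) AND NOT p5) OR (NOT NOT (NOT p3 OR (p4 AND NOT p3) OR (NOT p4 AND p3)) AND p5)   [expand XOR]
= (NOT NOT p3 AND NOT (p4 AND NOT p3) AND NOT (NOT p4 AND p3) AND NOT p5) OR (NOT NOT (NOT p3 OR (p4 AND NOT p3) OR (NOT p4 AND p3)) AND p5)   [De Morgan]
= (p3 AND NOT (p4 AND NOT p3) AND NOT (NOT p4 AND p3) AND NOT p5) OR (NOT NOT (NOT p3 OR (p4 AND NOT p3) OR (NOT p4 AND p3)) AND p5)   [double negation]
= (p3 AND (NOT p4 OR NOT NOT p3) AND NOT (NOT p4 AND p3) AND NOT p5) OR (NOT NOT (NOT p3 OR (p4 AND NOT p3) OR (NOT p4 AND p3)) AND p5)   [De Morgan]
= (p3 AND (NOT p4 OR p3) AND NOT (NOT p4 AND p3) AND NOT p5) OR (NOT NOT (NOT p3 OR (p4 AND NOT p3) OR (NOT p4 AND p3)) AND p5)   [double negation]
= (p3 AND (NOT p4 OR p3) AND (NOT NOT p4 OR NOT p3) AND NOT p5) OR (NOT NOT (NOT p3 OR (p4 AND NOT p3) OR (NOT p4 AND p3)) AND p5)   [De Morgan]
= (p3 AND (NOT p4 OR p3) AND (p4 OR NOT p3) AND NOT p5) OR (NOT NOT (NOT p3 OR (p4 AND NOT p3) OR (NOT p4 AND p3)) AND p5)   [double negation]
= (p3 AND (NOT p4 OR p3) AND (p4 OR NOT p3) AND NOT p5) OR ((NOT p3 OR (p4 AND NOT p3) OR (NOT p4 AND p3)) AND p5)   [double negation]
= (p3 AND NOT p4 AND p4 AND NOT p5) OR (p3 AND NOT p4 AND NOT p3 AND NOT p5) OR (p3 AND p3 AND p4 AND NOT p5) OR (p3 AND p3 AND NOT p3 AND NOT p5) OR (NOT p3 AND p5) OR (p4 AND NOT p3 AND p5) OR (NOT p4 AND p3 AND p5)   [distribute AND over OR]
= (p3 AND p4 AND NOT p5) OR (NOT p3 AND p5) OR (NOT p4 AND p3 AND p5)   [simplify]

(p3 AND p4 AND NOT p5) OR (NOT p3 AND p5) OR (NOT p4 AND p3 AND p5)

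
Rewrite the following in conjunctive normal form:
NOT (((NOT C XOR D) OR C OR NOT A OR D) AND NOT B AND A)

NOT (((NOT C XOR D) OR C OR NOT A OR D) AND NOT B AND A)
⇔ NOT ((((NOT C OR D) AND NOT (NOT C AND D)) OR C OR NOT A OR D) AND NOT B AND A)   (expand XOR)
⇔ NOT (((NOT C OR D) AND NOT (NOT C AND D)) OR C OR NOT A OR D) OR NOT NOT B OR NOT A   (De Morgan)
⇔ (NOT ((NOT C OR D) AND NOT (NOT C AND D)) AND NOT C AND NOT NOT A AND NOT D) OR NOT NOT B OR NOT A   (De Morgan)
⇔ ((NOT (NOT C OR D) OR NOT NOT (NOT C AND D)) AND NOT C AND NOT NOT A AND NOT D) OR NOT NOT B OR NOT A   (De Morgan)
⇔ (((NOT NOT C AND NOT D) OR NOT NOT (NOT C AND D)) AND NOT C AND NOT NOT A AND NOT D) OR NOT NOT B OR NOT A   (De Morgan)
⇔ (((C AND NOT D) OR NOT NOT (NOT C AND D)) AND NOT C AND NOT NOT A AND NOT D) OR NOT NOT B OR NOT A   (double negation)
⇔ (((C AND NOT D) OR (NOT C AND D)) AND NOT C AND NOT NOT A AND NOT D) OR NOT NOT B OR NOT A   (double negation)
⇔ (((C AND NOT D) OR (NOT C AND D)) AND NOT C AND A AND NOT D) OR NOT NOT B OR NOT A   (double negation)
⇔ (((C AND NOT D) OR (NOT C AND D)) AND NOT C AND A AND NOT D) OR B OR NOT A   (double negation)
⇔ (C OR NOT C OR B OR NOT A) AND (C OR D OR B OR NOT A) AND (NOT D OR NOT C OR B OR NOT A) AND (NOT D OR D OR B OR NOT A) AND (NOT C OR B OR NOT A) AND (A OR B OR NOT A) AND (NOT D OR B OR NOT A)   (distribute OR over AND)
⇔ (C OR D OR B OR NOT A) AND (NOT C OR B OR NOT A) AND (NOT D OR B OR NOT A)   (simplify)

(C OR D OR B OR NOT A) AND (NOT C OR B OR NOT A) AND (NOT D OR B OR NOT A)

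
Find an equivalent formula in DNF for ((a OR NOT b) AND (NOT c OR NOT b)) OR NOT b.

((a OR NOT b) AND (NOT c OR NOT b)) OR NOT b
= (a AND NOT c) OR (a AND NOT b) OR (NOT b AND NOT c) OR (NOT b AND NOT b) OR NOT b
= (a AND NOT c) OR NOT b

(a AND NOT c) OR NOT b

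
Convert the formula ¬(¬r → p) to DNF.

¬(¬r → p)
⇔ ¬(¬¬r ∨ p)   — eliminate →
⇔ ¬¬¬r ∧ ¬p   — De Morgan
⇔ ¬r ∧ ¬p   — double negation

¬r ∧ ¬p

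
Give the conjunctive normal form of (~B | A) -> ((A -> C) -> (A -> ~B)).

(~B | A) -> ((A -> C) -> (A -> ~B))
= ~(~B | A) | ((A -> C) -> (A -> ~B))   [eliminate ->]
= ~(~B | A) | ~(A -> C) | (A -> ~B)   [eliminate ->]
= ~(~B | A) | ~(~A | C) | (A -> ~B)   [eliminate ->]
= ~(~B | A) | ~(~A | C) | ~A | ~B   [eliminate ->]
= (~~B & ~A) | ~(~A | C) | ~A | ~B   [De Morgan]
= (B & ~A) | ~(~A | C) | ~A | ~B   [double negation]
= (B & ~A) | (~~A & ~C) | ~A | ~B   [De Morgan]
= (B & ~A) | (A & ~C) | ~A | ~B   [double negation]
= (B | A | ~A | ~B) & (B | ~C | ~A | ~B) & (~A | A | ~A | ~B) & (~A | ~C | ~A | ~B)   [distribute | over &]
= ~A | ~C | ~B   [simplify]

~A | ~C | ~B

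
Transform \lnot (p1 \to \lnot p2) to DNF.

p1 \land p2

\lnot (p1 \to \lnot p2)
= \lnot (\lnot p1 \lor \lnot p2)   [eliminate \to]
= \lnot \lnot p1 \land \lnot \lnot p2   [De Morgan]
= p1 \land \lnot \lnot p2   [double negation]
= p1 \land p2   [double negation]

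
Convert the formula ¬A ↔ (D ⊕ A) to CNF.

¬A ↔ (D ⊕ A)
⇔ (¬A → (D ⊕ A)) ∧ ((D ⊕ A) → ¬A)
⇔ (¬¬A ∨ (D ⊕ A)) ∧ ((D ⊕ A) → ¬A)
⇔ (¬¬A ∨ ((D ∨ A) ∧ ¬(D ∧ A))) ∧ ((D ⊕ A) → ¬A)
⇔ (¬¬A ∨ ((D ∨ A) ∧ ¬(D ∧ A))) ∧ (¬(D ⊕ A) ∨ ¬A)
⇔ (¬¬A ∨ ((D ∨ A) ∧ ¬(D ∧ A))) ∧ (¬((D ∨ A) ∧ ¬(D ∧ A)) ∨ ¬A)
⇔ (A ∨ ((D ∨ A) ∧ ¬(D ∧ A))) ∧ (¬((D ∨ A) ∧ ¬(D ∧ A)) ∨ ¬A)
⇔ (A ∨ ((D ∨ A) ∧ (¬D ∨ ¬A))) ∧ (¬((D ∨ A) ∧ ¬(D ∧ A)) ∨ ¬A)
⇔ (A ∨ ((D ∨ A) ∧ (¬D ∨ ¬A))) ∧ (¬(D ∨ A) ∨ ¬¬(D ∧ A) ∨ ¬A)
⇔ (A ∨ ((D ∨ A) ∧ (¬D ∨ ¬A))) ∧ ((¬D ∧ ¬A) ∨ ¬¬(D ∧ A) ∨ ¬A)
⇔ (A ∨ ((D ∨ A) ∧ (¬D ∨ ¬A))) ∧ ((¬D ∧ ¬A) ∨ (D ∧ A) ∨ ¬A)
⇔ (A ∨ D ∨ A) ∧ (A ∨ ¬D ∨ ¬A) ∧ (¬D ∨ D ∨ ¬A) ∧ (¬D ∨ A ∨ ¬A) ∧ (¬A ∨ D ∨ ¬A) ∧ (¬A ∨ A ∨ ¬A)
⇔ (A ∨ D) ∧ (¬A ∨ D)

(A ∨ D) ∧ (¬A ∨ D)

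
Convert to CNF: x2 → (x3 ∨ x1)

¬x2 ∨ x3 ∨ x1

x2 → (x3 ∨ x1)
⇔ ¬x2 ∨ x3 ∨ x1   — eliminate →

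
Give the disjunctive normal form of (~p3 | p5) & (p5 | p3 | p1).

(~p3 | p5) & (p5 | p3 | p1)
= (~p3 & p5) | (~p3 & p3) | (~p3 & p1) | (p5 & p5) | (p5 & p3) | (p5 & p1)   (distribute & over |)
= (~p3 & p1) | p5   (simplify)

(~p3 & p1) | p5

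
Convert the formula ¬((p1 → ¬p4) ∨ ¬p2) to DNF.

p1 ∧ p4 ∧ p2

¬((p1 → ¬p4) ∨ ¬p2)
≡ ¬(¬p1 ∨ ¬p4 ∨ ¬p2)   [eliminate →]
≡ ¬¬p1 ∧ ¬¬p4 ∧ ¬¬p2   [De Morgan]
≡ p1 ∧ ¬¬p4 ∧ ¬¬p2   [double negation]
≡ p1 ∧ p4 ∧ ¬¬p2   [double negation]
≡ p1 ∧ p4 ∧ p2   [double negation]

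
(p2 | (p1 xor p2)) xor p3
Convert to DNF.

(p2 & ~p3) | (p1 & ~p2 & ~p3) | (~p2 & ~p1 & p3)

(p2 | (p1 xor p2)) xor p3
⇔ ((p2 | (p1 xor p2)) & ~p3) | (~(p2 | (p1 xor p2)) & p3)
⇔ ((p2 | (p1 & ~p2) | (~p1 & p2)) & ~p3) | (~(p2 | (p1 xor p2)) & p3)
⇔ ((p2 | (p1 & ~p2) | (~p1 & p2)) & ~p3) | (~(p2 | (p1 & ~p2) | (~p1 & p2)) & p3)
⇔ ((p2 | (p1 & ~p2) | (~p1 & p2)) & ~p3) | (~p2 & ~(p1 & ~p2) & ~(~p1 & p2) & p3)
⇔ ((p2 | (p1 & ~p2) | (~p1 & p2)) & ~p3) | (~p2 & (~p1 | ~~p2) & ~(~p1 & p2) & p3)
⇔ ((p2 | (p1 & ~p2) | (~p1 & p2)) & ~p3) | (~p2 & (~p1 | p2) & ~(~p1 & p2) & p3)
⇔ ((p2 | (p1 & ~p2) | (~p1 & p2)) & ~p3) | (~p2 & (~p1 | p2) & (~~p1 | ~p2) & p3)
⇔ ((p2 | (p1 & ~p2) | (~p1 & p2)) & ~p3) | (~p2 & (~p1 | p2) & (p1 | ~p2) & p3)
⇔ (p2 & ~p3) | (p1 & ~p2 & ~p3) | (~p1 & p2 & ~p3) | (~p2 & ~p1 & p1 & p3) | (~p2 & ~p1 & ~p2 & p3) | (~p2 & p2 & p1 & p3) | (~p2 & p2 & ~p2 & p3)
⇔ (p2 & ~p3) | (p1 & ~p2 & ~p3) | (~p2 & ~p1 & p3)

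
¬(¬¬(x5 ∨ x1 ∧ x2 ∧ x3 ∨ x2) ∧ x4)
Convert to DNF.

¬(¬¬(x5 ∨ x1 ∧ x2 ∧ x3 ∨ x2) ∧ x4)
≡ ¬¬¬(x5 ∨ x1 ∧ x2 ∧ x3 ∨ x2) ∨ ¬x4   [De Morgan]
≡ ¬(x5 ∨ x1 ∧ x2 ∧ x3 ∨ x2) ∨ ¬x4   [double negation]
≡ ¬x5 ∧ ¬(x1 ∧ x2 ∧ x3) ∧ ¬x2 ∨ ¬x4   [De Morgan]
≡ ¬x5 ∧ (¬x1 ∨ ¬x2 ∨ ¬x3) ∧ ¬x2 ∨ ¬x4   [De Morgan]
≡ ¬x5 ∧ ¬x1 ∧ ¬x2 ∨ ¬x5 ∧ ¬x2 ∧ ¬x2 ∨ ¬x5 ∧ ¬x3 ∧ ¬x2 ∨ ¬x4   [distribute ∧ over ∨]
≡ ¬x5 ∧ ¬x2 ∨ ¬x4   [simplify]

¬x5 ∧ ¬x2 ∨ ¬x4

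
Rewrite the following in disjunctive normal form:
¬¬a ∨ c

a ∨ c

¬¬a ∨ c
⇔ a ∨ c   [double negation]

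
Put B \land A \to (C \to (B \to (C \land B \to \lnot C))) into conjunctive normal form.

\lnot B \lor \lnot A \lor \lnot C

B \land A \to (C \to (B \to (C \land B \to \lnot C)))
= \lnot (B \land A) \lor (C \to (B \to (C \land B \to \lnot C)))   (eliminate \to)
= \lnot (B \land A) \lor \lnot C \lor (B \to (C \land B \to \lnot C))   (eliminate \to)
= \lnot (B \land A) \lor \lnot C \lor \lnot B \lor (C \land B \to \lnot C)   (eliminate \to)
= \lnot (B \land A) \lor \lnot C \lor \lnot B \lor \lnot (C \land B) \lor \lnot C   (eliminate \to)
= \lnot B \lor \lnot A \lor \lnot C \lor \lnot B \lor \lnot (C \land B) \lor \lnot C   (De Morgan)
= \lnot B \lor \lnot A \lor \lnot C \lor \lnot B \lor \lnot C \lor \lnot B \lor \lnot C   (De Morgan)
= \lnot B \lor \lnot A \lor \lnot C   (simplify)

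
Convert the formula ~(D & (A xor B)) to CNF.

~(D & (A xor B))
≡ ~(D & (A | B) & ~(A & B))   [expand xor]
≡ ~D | ~(A | B) | ~~(A & B)   [De Morgan]
≡ ~D | (~A & ~B) | ~~(A & B)   [De Morgan]
≡ ~D | (~A & ~B) | (A & B)   [double negation]
≡ (~D | ~A | A) & (~D | ~A | B) & (~D | ~B | A) & (~D | ~B | B)   [distribute | over &]
≡ (~D | ~A | B) & (~D | ~B | A)   [simplify]

(~D | ~A | B) & (~D | ~B | A)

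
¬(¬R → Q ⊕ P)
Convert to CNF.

¬R ∧ (¬Q ∨ P) ∧ (¬P ∨ Q)

¬(¬R → Q ⊕ P)
⇔ ¬(¬¬R ∨ (Q ⊕ P))   [eliminate →]
⇔ ¬(¬¬R ∨ (Q ∨ P) ∧ ¬(Q ∧ P))   [expand ⊕]
⇔ ¬¬¬R ∧ ¬((Q ∨ P) ∧ ¬(Q ∧ P))   [De Morgan]
⇔ ¬R ∧ ¬((Q ∨ P) ∧ ¬(Q ∧ P))   [double negation]
⇔ ¬R ∧ (¬(Q ∨ P) ∨ ¬¬(Q ∧ P))   [De Morgan]
⇔ ¬R ∧ (¬Q ∧ ¬P ∨ ¬¬(Q ∧ P))   [De Morgan]
⇔ ¬R ∧ (¬Q ∧ ¬P ∨ Q ∧ P)   [double negation]
⇔ ¬R ∧ (¬Q ∨ Q) ∧ (¬Q ∨ P) ∧ (¬P ∨ Q) ∧ (¬P ∨ P)   [distribute ∨ over ∧]
⇔ ¬R ∧ (¬Q ∨ P) ∧ (¬P ∨ Q)   [simplify]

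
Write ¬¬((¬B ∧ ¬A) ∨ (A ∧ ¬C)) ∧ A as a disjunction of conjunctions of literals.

¬¬((¬B ∧ ¬A) ∨ (A ∧ ¬C)) ∧ A
≡ ((¬B ∧ ¬A) ∨ (A ∧ ¬C)) ∧ A
≡ (¬B ∧ ¬A ∧ A) ∨ (A ∧ ¬C ∧ A)
≡ A ∧ ¬C

A ∧ ¬C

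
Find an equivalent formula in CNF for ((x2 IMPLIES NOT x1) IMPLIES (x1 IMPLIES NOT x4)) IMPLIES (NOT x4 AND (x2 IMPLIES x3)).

(NOT x2 OR NOT x1 OR NOT x4) AND (NOT x2 OR NOT x1 OR x3) AND (x1 OR NOT x4) AND (x1 OR NOT x2 OR x3) AND (x4 OR NOT x2 OR x3)

((x2 IMPLIES NOT x1) IMPLIES (x1 IMPLIES NOT x4)) IMPLIES (NOT x4 AND (x2 IMPLIES x3))
≡ NOT ((x2 IMPLIES NOT x1) IMPLIES (x1 IMPLIES NOT x4)) OR (NOT x4 AND (x2 IMPLIES x3))   [eliminate IMPLIES]
≡ NOT (NOT (x2 IMPLIES NOT x1) OR (x1 IMPLIES NOT x4)) OR (NOT x4 AND (x2 IMPLIES x3))   [eliminate IMPLIES]
≡ NOT (NOT (NOT x2 OR NOT x1) OR (x1 IMPLIES NOT x4)) OR (NOT x4 AND (x2 IMPLIES x3))   [eliminate IMPLIES]
≡ NOT (NOT (NOT x2 OR NOT x1) OR NOT x1 OR NOT x4) OR (NOT x4 AND (x2 IMPLIES x3))   [eliminate IMPLIES]
≡ NOT (NOT (NOT x2 OR NOT x1) OR NOT x1 OR NOT x4) OR (NOT x4 AND (NOT x2 OR x3))   [eliminate IMPLIES]
≡ (NOT NOT (NOT x2 OR NOT x1) AND NOT NOT x1 AND NOT NOT x4) OR (NOT x4 AND (NOT x2 OR x3))   [De Morgan]
≡ ((NOT x2 OR NOT x1) AND NOT NOT x1 AND NOT NOT x4) OR (NOT x4 AND (NOT x2 OR x3))   [double negation]
≡ ((NOT x2 OR NOT x1) AND x1 AND NOT NOT x4) OR (NOT x4 AND (NOT x2 OR x3))   [double negation]
≡ ((NOT x2 OR NOT x1) AND x1 AND x4) OR (NOT x4 AND (NOT x2 OR x3))   [double negation]
≡ (NOT x2 OR NOT x1 OR NOT x4) AND (NOT x2 OR NOT x1 OR NOT x2 OR x3) AND (x1 OR NOT x4) AND (x1 OR NOT x2 OR x3) AND (x4 OR NOT x4) AND (x4 OR NOT x2 OR x3)   [distribute OR over AND]
≡ (NOT x2 OR NOT x1 OR NOT x4) AND (NOT x2 OR NOT x1 OR x3) AND (x1 OR NOT x4) AND (x1 OR NOT x2 OR x3) AND (x4 OR NOT x2 OR x3)   [simplify]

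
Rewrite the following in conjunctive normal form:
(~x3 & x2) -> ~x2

x3 | ~x2

(~x3 & x2) -> ~x2
⇔ ~(~x3 & x2) | ~x2   [eliminate ->]
⇔ ~~x3 | ~x2 | ~x2   [De Morgan]
⇔ x3 | ~x2 | ~x2   [double negation]
⇔ x3 | ~x2   [simplify]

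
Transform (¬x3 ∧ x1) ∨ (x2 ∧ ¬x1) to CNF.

(¬x3 ∧ x1) ∨ (x2 ∧ ¬x1)
= (¬x3 ∨ x2) ∧ (¬x3 ∨ ¬x1) ∧ (x1 ∨ x2) ∧ (x1 ∨ ¬x1)   [distribute ∨ over ∧]
= (¬x3 ∨ x2) ∧ (¬x3 ∨ ¬x1) ∧ (x1 ∨ x2)   [simplify]

(¬x3 ∨ x2) ∧ (¬x3 ∨ ¬x1) ∧ (x1 ∨ x2)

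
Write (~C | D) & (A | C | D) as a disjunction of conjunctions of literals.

(~C & A) | D

(~C | D) & (A | C | D)
= (~C & A) | (~C & C) | (~C & D) | (D & A) | (D & C) | (D & D)   — distribute & over |
= (~C & A) | D   — simplify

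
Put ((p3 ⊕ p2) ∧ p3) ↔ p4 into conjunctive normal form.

((p3 ⊕ p2) ∧ p3) ↔ p4
≡ (((p3 ⊕ p2) ∧ p3) → p4) ∧ (p4 → ((p3 ⊕ p2) ∧ p3))   (eliminate ↔)
≡ (¬((p3 ⊕ p2) ∧ p3) ∨ p4) ∧ (p4 → ((p3 ⊕ p2) ∧ p3))   (eliminate →)
≡ (¬((p3 ∨ p2) ∧ ¬(p3 ∧ p2) ∧ p3) ∨ p4) ∧ (p4 → ((p3 ⊕ p2) ∧ p3))   (expand ⊕)
≡ (¬((p3 ∨ p2) ∧ ¬(p3 ∧ p2) ∧ p3) ∨ p4) ∧ (¬p4 ∨ ((p3 ⊕ p2) ∧ p3))   (eliminate →)
≡ (¬((p3 ∨ p2) ∧ ¬(p3 ∧ p2) ∧ p3) ∨ p4) ∧ (¬p4 ∨ ((p3 ∨ p2) ∧ ¬(p3 ∧ p2) ∧ p3))   (expand ⊕)
≡ (¬(p3 ∨ p2) ∨ ¬¬(p3 ∧ p2) ∨ ¬p3 ∨ p4) ∧ (¬p4 ∨ ((p3 ∨ p2) ∧ ¬(p3 ∧ p2) ∧ p3))   (De Morgan)
≡ ((¬p3 ∧ ¬p2) ∨ ¬¬(p3 ∧ p2) ∨ ¬p3 ∨ p4) ∧ (¬p4 ∨ ((p3 ∨ p2) ∧ ¬(p3 ∧ p2) ∧ p3))   (De Morgan)
≡ ((¬p3 ∧ ¬p2) ∨ (p3 ∧ p2) ∨ ¬p3 ∨ p4) ∧ (¬p4 ∨ ((p3 ∨ p2) ∧ ¬(p3 ∧ p2) ∧ p3))   (double negation)
≡ ((¬p3 ∧ ¬p2) ∨ (p3 ∧ p2) ∨ ¬p3 ∨ p4) ∧ (¬p4 ∨ ((p3 ∨ p2) ∧ (¬p3 ∨ ¬p2) ∧ p3))   (De Morgan)
≡ (¬p3 ∨ p3 ∨ ¬p3 ∨ p4) ∧ (¬p3 ∨ p2 ∨ ¬p3 ∨ p4) ∧ (¬p2 ∨ p3 ∨ ¬p3 ∨ p4) ∧ (¬p2 ∨ p2 ∨ ¬p3 ∨ p4) ∧ (¬p4 ∨ p3 ∨ p2) ∧ (¬p4 ∨ ¬p3 ∨ ¬p2) ∧ (¬p4 ∨ p3)   (distribute ∨ over ∧)
≡ (¬p3 ∨ p2 ∨ p4) ∧ (¬p4 ∨ ¬p3 ∨ ¬p2) ∧ (¬p4 ∨ p3)   (simplify)

(¬p3 ∨ p2 ∨ p4) ∧ (¬p4 ∨ ¬p3 ∨ ¬p2) ∧ (¬p4 ∨ p3)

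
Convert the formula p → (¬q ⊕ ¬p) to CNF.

¬p ∨ ¬q

p → (¬q ⊕ ¬p)
⇔ ¬p ∨ (¬q ⊕ ¬p)   [eliminate →]
⇔ ¬p ∨ ((¬q ∨ ¬p) ∧ ¬(¬q ∧ ¬p))   [expand ⊕]
⇔ ¬p ∨ ((¬q ∨ ¬p) ∧ (¬¬q ∨ ¬¬p))   [De Morgan]
⇔ ¬p ∨ ((¬q ∨ ¬p) ∧ (q ∨ ¬¬p))   [double negation]
⇔ ¬p ∨ ((¬q ∨ ¬p) ∧ (q ∨ p))   [double negation]
⇔ (¬p ∨ ¬q ∨ ¬p) ∧ (¬p ∨ q ∨ p)   [distribute ∨ over ∧]
⇔ ¬p ∨ ¬q   [simplify]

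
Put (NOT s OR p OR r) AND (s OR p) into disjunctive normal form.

p OR (r AND s)

(NOT s OR p OR r) AND (s OR p)
≡ (NOT s AND s) OR (NOT s AND p) OR (p AND s) OR (p AND p) OR (r AND s) OR (r AND p)   — distribute AND over OR
≡ p OR (r AND s)   — simplify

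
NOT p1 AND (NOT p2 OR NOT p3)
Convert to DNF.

(NOT p1 AND NOT p2) OR (NOT p1 AND NOT p3)

NOT p1 AND (NOT p2 OR NOT p3)
≡ (NOT p1 AND NOT p2) OR (NOT p1 AND NOT p3)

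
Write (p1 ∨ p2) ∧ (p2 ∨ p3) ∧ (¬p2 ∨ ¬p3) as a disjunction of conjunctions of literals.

(p1 ∨ p2) ∧ (p2 ∨ p3) ∧ (¬p2 ∨ ¬p3)
= (p1 ∧ p2 ∧ ¬p2) ∨ (p1 ∧ p2 ∧ ¬p3) ∨ (p1 ∧ p3 ∧ ¬p2) ∨ (p1 ∧ p3 ∧ ¬p3) ∨ (p2 ∧ p2 ∧ ¬p2) ∨ (p2 ∧ p2 ∧ ¬p3) ∨ (p2 ∧ p3 ∧ ¬p2) ∨ (p2 ∧ p3 ∧ ¬p3)
= (p1 ∧ p3 ∧ ¬p2) ∨ (p2 ∧ ¬p3)

(p1 ∧ p3 ∧ ¬p2) ∨ (p2 ∧ ¬p3)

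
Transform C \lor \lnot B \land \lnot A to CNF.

C \lor \lnot B \land \lnot A
= (C \lor \lnot B) \land (C \lor \lnot A)   [distribute \lor over \land]

(C \lor \lnot B) \land (C \lor \lnot A)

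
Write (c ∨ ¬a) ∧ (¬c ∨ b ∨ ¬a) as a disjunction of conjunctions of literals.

c ∧ b ∨ ¬a

(c ∨ ¬a) ∧ (¬c ∨ b ∨ ¬a)
= c ∧ ¬c ∨ c ∧ b ∨ c ∧ ¬a ∨ ¬a ∧ ¬c ∨ ¬a ∧ b ∨ ¬a ∧ ¬a   [distribute ∧ over ∨]
= c ∧ b ∨ ¬a   [simplify]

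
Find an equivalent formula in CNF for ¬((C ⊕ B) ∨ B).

(¬C ∨ B) ∧ ¬B

¬((C ⊕ B) ∨ B)
= ¬(((C ∨ B) ∧ ¬(C ∧ B)) ∨ B)   [expand ⊕]
= ¬((C ∨ B) ∧ ¬(C ∧ B)) ∧ ¬B   [De Morgan]
= (¬(C ∨ B) ∨ ¬¬(C ∧ B)) ∧ ¬B   [De Morgan]
= ((¬C ∧ ¬B) ∨ ¬¬(C ∧ B)) ∧ ¬B   [De Morgan]
= ((¬C ∧ ¬B) ∨ (C ∧ B)) ∧ ¬B   [double negation]
= (¬C ∨ C) ∧ (¬C ∨ B) ∧ (¬B ∨ C) ∧ (¬B ∨ B) ∧ ¬B   [distribute ∨ over ∧]
= (¬C ∨ B) ∧ ¬B   [simplify]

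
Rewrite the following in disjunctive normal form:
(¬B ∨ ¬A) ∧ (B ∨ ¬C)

(¬B ∧ ¬C) ∨ (¬A ∧ B) ∨ (¬A ∧ ¬C)

(¬B ∨ ¬A) ∧ (B ∨ ¬C)
≡ (¬B ∧ B) ∨ (¬B ∧ ¬C) ∨ (¬A ∧ B) ∨ (¬A ∧ ¬C)   (distribute ∧ over ∨)
≡ (¬B ∧ ¬C) ∨ (¬A ∧ B) ∨ (¬A ∧ ¬C)   (simplify)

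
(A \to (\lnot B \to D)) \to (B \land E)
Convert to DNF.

(A \land \lnot B \land \lnot D) \lor (B \land E)

(A \to (\lnot B \to D)) \to (B \land E)
≡ \lnot (A \to (\lnot B \to D)) \lor (B \land E)   (eliminate \to)
≡ \lnot (\lnot A \lor (\lnot B \to D)) \lor (B \land E)   (eliminate \to)
≡ \lnot (\lnot A \lor \lnot \lnot B \lor D) \lor (B \land E)   (eliminate \to)
≡ (\lnot \lnot A \land \lnot \lnot \lnot B \land \lnot D) \lor (B \land E)   (De Morgan)
≡ (A \land \lnot \lnot \lnot B \land \lnot D) \lor (B \land E)   (double negation)
≡ (A \land \lnot B \land \lnot D) \lor (B \land E)   (double negation)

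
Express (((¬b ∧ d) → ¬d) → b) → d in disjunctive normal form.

(((¬b ∧ d) → ¬d) → b) → d
≡ ¬(((¬b ∧ d) → ¬d) → b) ∨ d   [eliminate →]
≡ ¬(¬((¬b ∧ d) → ¬d) ∨ b) ∨ d   [eliminate →]
≡ ¬(¬(¬(¬b ∧ d) ∨ ¬d) ∨ b) ∨ d   [eliminate →]
≡ (¬¬(¬(¬b ∧ d) ∨ ¬d) ∧ ¬b) ∨ d   [De Morgan]
≡ ((¬(¬b ∧ d) ∨ ¬d) ∧ ¬b) ∨ d   [double negation]
≡ ((¬¬b ∨ ¬d ∨ ¬d) ∧ ¬b) ∨ d   [De Morgan]
≡ ((b ∨ ¬d ∨ ¬d) ∧ ¬b) ∨ d   [double negation]
≡ (b ∧ ¬b) ∨ (¬d ∧ ¬b) ∨ (¬d ∧ ¬b) ∨ d   [distribute ∧ over ∨]
≡ (¬d ∧ ¬b) ∨ d   [simplify]

(¬d ∧ ¬b) ∨ d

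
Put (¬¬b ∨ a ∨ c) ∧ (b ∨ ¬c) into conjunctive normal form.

(b ∨ a ∨ c) ∧ (b ∨ ¬c)

(¬¬b ∨ a ∨ c) ∧ (b ∨ ¬c)
≡ (b ∨ a ∨ c) ∧ (b ∨ ¬c)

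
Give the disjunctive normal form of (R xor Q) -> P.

(R xor Q) -> P
⇔ ~(R xor Q) | P   [eliminate ->]
⇔ ~((R & ~Q) | (~R & Q)) | P   [expand xor]
⇔ (~(R & ~Q) & ~(~R & Q)) | P   [De Morgan]
⇔ ((~R | ~~Q) & ~(~R & Q)) | P   [De Morgan]
⇔ ((~R | Q) & ~(~R & Q)) | P   [double negation]
⇔ ((~R | Q) & (~~R | ~Q)) | P   [De Morgan]
⇔ ((~R | Q) & (R | ~Q)) | P   [double negation]
⇔ (~R & R) | (~R & ~Q) | (Q & R) | (Q & ~Q) | P   [distribute & over |]
⇔ (~R & ~Q) | (Q & R) | P   [simplify]

(~R & ~Q) | (Q & R) | P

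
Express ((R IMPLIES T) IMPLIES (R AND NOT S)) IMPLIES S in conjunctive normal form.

((R IMPLIES T) IMPLIES (R AND NOT S)) IMPLIES S
= NOT ((R IMPLIES T) IMPLIES (R AND NOT S)) OR S   [eliminate IMPLIES]
= NOT (NOT (R IMPLIES T) OR (R AND NOT S)) OR S   [eliminate IMPLIES]
= NOT (NOT (NOT R OR T) OR (R AND NOT S)) OR S   [eliminate IMPLIES]
= (NOT NOT (NOT R OR T) AND NOT (R AND NOT S)) OR S   [De Morgan]
= ((NOT R OR T) AND NOT (R AND NOT S)) OR S   [double negation]
= ((NOT R OR T) AND (NOT R OR NOT NOT S)) OR S   [De Morgan]
= ((NOT R OR T) AND (NOT R OR S)) OR S   [double negation]
= (NOT R OR T OR S) AND (NOT R OR S OR S)   [distribute OR over AND]
= NOT R OR S   [simplify]

NOT R OR S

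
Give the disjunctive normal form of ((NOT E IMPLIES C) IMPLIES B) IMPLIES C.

((NOT E IMPLIES C) IMPLIES B) IMPLIES C
≡ NOT ((NOT E IMPLIES C) IMPLIES B) OR C   [eliminate IMPLIES]
≡ NOT (NOT (NOT E IMPLIES C) OR B) OR C   [eliminate IMPLIES]
≡ NOT (NOT (NOT NOT E OR C) OR B) OR C   [eliminate IMPLIES]
≡ (NOT NOT (NOT NOT E OR C) AND NOT B) OR C   [De Morgan]
≡ ((NOT NOT E OR C) AND NOT B) OR C   [double negation]
≡ ((E OR C) AND NOT B) OR C   [double negation]
≡ (E AND NOT B) OR (C AND NOT B) OR C   [distribute AND over OR]
≡ (E AND NOT B) OR C   [simplify]

(E AND NOT B) OR C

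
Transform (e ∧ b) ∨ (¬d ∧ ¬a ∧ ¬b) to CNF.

(e ∨ ¬d) ∧ (e ∨ ¬a) ∧ (e ∨ ¬b) ∧ (b ∨ ¬d) ∧ (b ∨ ¬a)

(e ∧ b) ∨ (¬d ∧ ¬a ∧ ¬b)
= (e ∨ ¬d) ∧ (e ∨ ¬a) ∧ (e ∨ ¬b) ∧ (b ∨ ¬d) ∧ (b ∨ ¬a) ∧ (b ∨ ¬b)   (distribute ∨ over ∧)
= (e ∨ ¬d) ∧ (e ∨ ¬a) ∧ (e ∨ ¬b) ∧ (b ∨ ¬d) ∧ (b ∨ ¬a)   (simplify)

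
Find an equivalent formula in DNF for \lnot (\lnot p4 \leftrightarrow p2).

\lnot (\lnot p4 \leftrightarrow p2)
⇔ \lnot ((\lnot p4 \to p2) \land (p2 \to \lnot p4))   [eliminate \leftrightarrow]
⇔ \lnot ((\lnot \lnot p4 \lor p2) \land (p2 \to \lnot p4))   [eliminate \to]
⇔ \lnot ((\lnot \lnot p4 \lor p2) \land (\lnot p2 \lor \lnot p4))   [eliminate \to]
⇔ \lnot (\lnot \lnot p4 \lor p2) \lor \lnot (\lnot p2 \lor \lnot p4)   [De Morgan]
⇔ (\lnot \lnot \lnot p4 \land \lnot p2) \lor \lnot (\lnot p2 \lor \lnot p4)   [De Morgan]
⇔ (\lnot p4 \land \lnot p2) \lor \lnot (\lnot p2 \lor \lnot p4)   [double negation]
⇔ (\lnot p4 \land \lnot p2) \lor (\lnot \lnot p2 \land \lnot \lnot p4)   [De Morgan]
⇔ (\lnot p4 \land \lnot p2) \lor (p2 \land \lnot \lnot p4)   [double negation]
⇔ (\lnot p4 \land \lnot p2) \lor (p2 \land p4)   [double negation]

(\lnot p4 \land \lnot p2) \lor (p2 \land p4)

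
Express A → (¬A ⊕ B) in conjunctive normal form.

¬A ∨ B

A → (¬A ⊕ B)
≡ ¬A ∨ (¬A ⊕ B)   [eliminate →]
≡ ¬A ∨ ((¬A ∨ B) ∧ ¬(¬A ∧ B))   [expand ⊕]
≡ ¬A ∨ ((¬A ∨ B) ∧ (¬¬A ∨ ¬B))   [De Morgan]
≡ ¬A ∨ ((¬A ∨ B) ∧ (A ∨ ¬B))   [double negation]
≡ (¬A ∨ ¬A ∨ B) ∧ (¬A ∨ A ∨ ¬B)   [distribute ∨ over ∧]
≡ ¬A ∨ B   [simplify]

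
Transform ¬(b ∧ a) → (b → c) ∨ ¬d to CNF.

¬(b ∧ a) → (b → c) ∨ ¬d
≡ ¬¬(b ∧ a) ∨ (b → c) ∨ ¬d   — eliminate →
≡ ¬¬(b ∧ a) ∨ ¬b ∨ c ∨ ¬d   — eliminate →
≡ b ∧ a ∨ ¬b ∨ c ∨ ¬d   — double negation
≡ (b ∨ ¬b ∨ c ∨ ¬d) ∧ (a ∨ ¬b ∨ c ∨ ¬d)   — distribute ∨ over ∧
≡ a ∨ ¬b ∨ c ∨ ¬d   — simplify

a ∨ ¬b ∨ c ∨ ¬d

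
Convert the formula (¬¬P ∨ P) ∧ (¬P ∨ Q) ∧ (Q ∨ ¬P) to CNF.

(¬¬P ∨ P) ∧ (¬P ∨ Q) ∧ (Q ∨ ¬P)
≡ (P ∨ P) ∧ (¬P ∨ Q) ∧ (Q ∨ ¬P)   [double negation]
≡ P ∧ (¬P ∨ Q)   [simplify]

P ∧ (¬P ∨ Q)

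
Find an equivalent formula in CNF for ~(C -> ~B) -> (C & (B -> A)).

~(C -> ~B) -> (C & (B -> A))
≡ ~~(C -> ~B) | (C & (B -> A))   — eliminate ->
≡ ~~(~C | ~B) | (C & (B -> A))   — eliminate ->
≡ ~~(~C | ~B) | (C & (~B | A))   — eliminate ->
≡ ~C | ~B | (C & (~B | A))   — double negation
≡ (~C | ~B | C) & (~C | ~B | ~B | A)   — distribute | over &
≡ ~C | ~B | A   — simplify

~C | ~B | A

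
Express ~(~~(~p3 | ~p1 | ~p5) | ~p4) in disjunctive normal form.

~(~~(~p3 | ~p1 | ~p5) | ~p4)
⇔ ~~~(~p3 | ~p1 | ~p5) & ~~p4   (De Morgan)
⇔ ~(~p3 | ~p1 | ~p5) & ~~p4   (double negation)
⇔ ~~p3 & ~~p1 & ~~p5 & ~~p4   (De Morgan)
⇔ p3 & ~~p1 & ~~p5 & ~~p4   (double negation)
⇔ p3 & p1 & ~~p5 & ~~p4   (double negation)
⇔ p3 & p1 & p5 & ~~p4   (double negation)
⇔ p3 & p1 & p5 & p4   (double negation)

p3 & p1 & p5 & p4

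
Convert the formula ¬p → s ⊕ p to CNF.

¬p → s ⊕ p
⇔ ¬¬p ∨ (s ⊕ p)
⇔ ¬¬p ∨ (s ∨ p) ∧ ¬(s ∧ p)
⇔ p ∨ (s ∨ p) ∧ ¬(s ∧ p)
⇔ p ∨ (s ∨ p) ∧ (¬s ∨ ¬p)
⇔ (p ∨ s ∨ p) ∧ (p ∨ ¬s ∨ ¬p)
⇔ p ∨ s

p ∨ s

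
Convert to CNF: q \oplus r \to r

\lnot q \lor r

q \oplus r \to r
≡ \lnot (q \oplus r) \lor r   [eliminate \to]
≡ \lnot ((q \lor r) \land \lnot (q \land r)) \lor r   [expand \oplus]
≡ \lnot (q \lor r) \lor \lnot \lnot (q \land r) \lor r   [De Morgan]
≡ \lnot q \land \lnot r \lor \lnot \lnot (q \land r) \lor r   [De Morgan]
≡ \lnot q \land \lnot r \lor q \land r \lor r   [double negation]
≡ (\lnot q \lor q \lor r) \land (\lnot q \lor r \lor r) \land (\lnot r \lor q \lor r) \land (\lnot r \lor r \lor r)   [distribute \lor over \land]
≡ \lnot q \lor r   [simplify]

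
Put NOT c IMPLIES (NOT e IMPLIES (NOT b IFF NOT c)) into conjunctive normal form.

c OR e OR NOT b

NOT c IMPLIES (NOT e IMPLIES (NOT b IFF NOT c))
= NOT NOT c OR (NOT e IMPLIES (NOT b IFF NOT c))   — eliminate IMPLIES
= NOT NOT c OR NOT NOT e OR (NOT b IFF NOT c)   — eliminate IMPLIES
= NOT NOT c OR NOT NOT e OR ((NOT b IMPLIES NOT c) AND (NOT c IMPLIES NOT b))   — eliminate IFF
= NOT NOT c OR NOT NOT e OR ((NOT NOT b OR NOT c) AND (NOT c IMPLIES NOT b))   — eliminate IMPLIES
= NOT NOT c OR NOT NOT e OR ((NOT NOT b OR NOT c) AND (NOT NOT c OR NOT b))   — eliminate IMPLIES
= c OR NOT NOT e OR ((NOT NOT b OR NOT c) AND (NOT NOT c OR NOT b))   — double negation
= c OR e OR ((NOT NOT b OR NOT c) AND (NOT NOT c OR NOT b))   — double negation
= c OR e OR ((b OR NOT c) AND (NOT NOT c OR NOT b))   — double negation
= c OR e OR ((b OR NOT c) AND (c OR NOT b))   — double negation
= (c OR e OR b OR NOT c) AND (c OR e OR c OR NOT b)   — distribute OR over AND
= c OR e OR NOT b   — simplify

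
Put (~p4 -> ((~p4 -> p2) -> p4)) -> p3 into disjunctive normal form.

(~p4 -> ((~p4 -> p2) -> p4)) -> p3
≡ ~(~p4 -> ((~p4 -> p2) -> p4)) | p3   (eliminate ->)
≡ ~(~~p4 | ((~p4 -> p2) -> p4)) | p3   (eliminate ->)
≡ ~(~~p4 | ~(~p4 -> p2) | p4) | p3   (eliminate ->)
≡ ~(~~p4 | ~(~~p4 | p2) | p4) | p3   (eliminate ->)
≡ (~~~p4 & ~~(~~p4 | p2) & ~p4) | p3   (De Morgan)
≡ (~p4 & ~~(~~p4 | p2) & ~p4) | p3   (double negation)
≡ (~p4 & (~~p4 | p2) & ~p4) | p3   (double negation)
≡ (~p4 & (p4 | p2) & ~p4) | p3   (double negation)
≡ (~p4 & p4 & ~p4) | (~p4 & p2 & ~p4) | p3   (distribute & over |)
≡ (~p4 & p2) | p3   (simplify)

(~p4 & p2) | p3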